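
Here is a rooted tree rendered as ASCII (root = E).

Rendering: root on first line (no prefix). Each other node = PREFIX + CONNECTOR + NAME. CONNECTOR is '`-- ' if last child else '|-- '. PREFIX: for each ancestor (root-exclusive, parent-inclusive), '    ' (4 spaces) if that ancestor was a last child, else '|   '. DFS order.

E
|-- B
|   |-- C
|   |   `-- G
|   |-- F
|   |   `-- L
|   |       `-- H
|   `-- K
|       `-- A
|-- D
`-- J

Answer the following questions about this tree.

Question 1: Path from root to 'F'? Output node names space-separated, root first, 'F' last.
Answer: E B F

Derivation:
Walk down from root: E -> B -> F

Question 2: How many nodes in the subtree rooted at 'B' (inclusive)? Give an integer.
Subtree rooted at B contains: A, B, C, F, G, H, K, L
Count = 8

Answer: 8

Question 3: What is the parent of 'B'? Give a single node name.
Answer: E

Derivation:
Scan adjacency: B appears as child of E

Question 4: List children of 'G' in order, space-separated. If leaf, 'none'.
Node G's children (from adjacency): (leaf)

Answer: none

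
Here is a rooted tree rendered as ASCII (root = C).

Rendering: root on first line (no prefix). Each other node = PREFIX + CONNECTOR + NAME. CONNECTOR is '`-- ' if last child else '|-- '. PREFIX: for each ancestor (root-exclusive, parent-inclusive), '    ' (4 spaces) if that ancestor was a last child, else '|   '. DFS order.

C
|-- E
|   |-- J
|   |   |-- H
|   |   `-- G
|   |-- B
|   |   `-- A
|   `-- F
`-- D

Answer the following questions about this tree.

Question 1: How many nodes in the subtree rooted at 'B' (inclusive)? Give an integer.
Subtree rooted at B contains: A, B
Count = 2

Answer: 2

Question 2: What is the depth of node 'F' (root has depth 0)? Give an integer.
Answer: 2

Derivation:
Path from root to F: C -> E -> F
Depth = number of edges = 2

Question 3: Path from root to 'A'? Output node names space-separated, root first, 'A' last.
Walk down from root: C -> E -> B -> A

Answer: C E B A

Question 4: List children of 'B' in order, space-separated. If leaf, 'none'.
Node B's children (from adjacency): A

Answer: A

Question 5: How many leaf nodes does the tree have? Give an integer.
Answer: 5

Derivation:
Leaves (nodes with no children): A, D, F, G, H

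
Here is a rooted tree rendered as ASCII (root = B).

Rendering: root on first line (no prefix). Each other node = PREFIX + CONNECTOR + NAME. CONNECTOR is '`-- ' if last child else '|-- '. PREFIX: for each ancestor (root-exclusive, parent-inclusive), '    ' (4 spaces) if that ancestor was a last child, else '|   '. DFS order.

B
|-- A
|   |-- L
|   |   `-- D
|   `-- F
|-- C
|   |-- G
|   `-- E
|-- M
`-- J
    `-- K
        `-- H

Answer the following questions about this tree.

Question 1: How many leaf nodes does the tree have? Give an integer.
Leaves (nodes with no children): D, E, F, G, H, M

Answer: 6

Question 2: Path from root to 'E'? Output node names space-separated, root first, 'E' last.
Answer: B C E

Derivation:
Walk down from root: B -> C -> E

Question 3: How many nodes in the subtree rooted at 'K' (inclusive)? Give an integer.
Answer: 2

Derivation:
Subtree rooted at K contains: H, K
Count = 2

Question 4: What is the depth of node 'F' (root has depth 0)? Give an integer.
Answer: 2

Derivation:
Path from root to F: B -> A -> F
Depth = number of edges = 2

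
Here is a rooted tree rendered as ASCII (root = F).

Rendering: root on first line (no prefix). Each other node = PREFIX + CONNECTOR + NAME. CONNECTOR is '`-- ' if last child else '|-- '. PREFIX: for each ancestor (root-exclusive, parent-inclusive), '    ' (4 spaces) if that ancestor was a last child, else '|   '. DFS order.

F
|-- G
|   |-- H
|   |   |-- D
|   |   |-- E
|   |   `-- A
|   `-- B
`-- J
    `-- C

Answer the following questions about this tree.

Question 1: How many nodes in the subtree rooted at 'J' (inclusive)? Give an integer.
Subtree rooted at J contains: C, J
Count = 2

Answer: 2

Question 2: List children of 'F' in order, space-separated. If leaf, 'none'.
Node F's children (from adjacency): G, J

Answer: G J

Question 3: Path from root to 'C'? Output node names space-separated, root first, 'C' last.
Walk down from root: F -> J -> C

Answer: F J C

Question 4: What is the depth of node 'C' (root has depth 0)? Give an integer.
Answer: 2

Derivation:
Path from root to C: F -> J -> C
Depth = number of edges = 2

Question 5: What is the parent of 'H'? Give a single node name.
Answer: G

Derivation:
Scan adjacency: H appears as child of G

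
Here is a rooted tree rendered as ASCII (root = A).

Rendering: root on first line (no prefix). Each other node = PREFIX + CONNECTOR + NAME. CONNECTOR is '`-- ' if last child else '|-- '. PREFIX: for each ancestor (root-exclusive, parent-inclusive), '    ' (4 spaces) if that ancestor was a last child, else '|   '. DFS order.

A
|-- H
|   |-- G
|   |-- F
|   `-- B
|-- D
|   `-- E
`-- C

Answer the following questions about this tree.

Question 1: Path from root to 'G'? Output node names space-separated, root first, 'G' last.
Answer: A H G

Derivation:
Walk down from root: A -> H -> G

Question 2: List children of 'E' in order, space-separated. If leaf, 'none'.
Answer: none

Derivation:
Node E's children (from adjacency): (leaf)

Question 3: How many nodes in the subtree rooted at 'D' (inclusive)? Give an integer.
Answer: 2

Derivation:
Subtree rooted at D contains: D, E
Count = 2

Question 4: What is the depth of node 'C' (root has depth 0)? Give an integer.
Path from root to C: A -> C
Depth = number of edges = 1

Answer: 1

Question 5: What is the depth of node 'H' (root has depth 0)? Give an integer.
Answer: 1

Derivation:
Path from root to H: A -> H
Depth = number of edges = 1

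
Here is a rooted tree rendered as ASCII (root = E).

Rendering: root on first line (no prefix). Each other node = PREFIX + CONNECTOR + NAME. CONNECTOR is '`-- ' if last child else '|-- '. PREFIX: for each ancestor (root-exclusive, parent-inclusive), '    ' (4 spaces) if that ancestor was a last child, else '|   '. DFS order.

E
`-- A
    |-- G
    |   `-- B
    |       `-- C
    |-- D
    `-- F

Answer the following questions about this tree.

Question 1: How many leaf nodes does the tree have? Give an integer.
Leaves (nodes with no children): C, D, F

Answer: 3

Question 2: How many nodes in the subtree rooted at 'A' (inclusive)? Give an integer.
Subtree rooted at A contains: A, B, C, D, F, G
Count = 6

Answer: 6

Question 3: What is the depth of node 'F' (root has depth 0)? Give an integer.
Path from root to F: E -> A -> F
Depth = number of edges = 2

Answer: 2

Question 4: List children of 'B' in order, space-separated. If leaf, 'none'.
Node B's children (from adjacency): C

Answer: C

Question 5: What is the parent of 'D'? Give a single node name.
Answer: A

Derivation:
Scan adjacency: D appears as child of A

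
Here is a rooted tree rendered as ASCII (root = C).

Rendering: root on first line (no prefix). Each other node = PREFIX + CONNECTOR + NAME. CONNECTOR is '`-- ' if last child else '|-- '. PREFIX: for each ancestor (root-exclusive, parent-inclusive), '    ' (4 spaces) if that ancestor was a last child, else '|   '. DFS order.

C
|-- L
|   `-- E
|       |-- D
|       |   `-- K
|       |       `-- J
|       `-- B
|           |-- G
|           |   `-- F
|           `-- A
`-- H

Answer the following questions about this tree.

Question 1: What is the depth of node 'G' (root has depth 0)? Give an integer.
Answer: 4

Derivation:
Path from root to G: C -> L -> E -> B -> G
Depth = number of edges = 4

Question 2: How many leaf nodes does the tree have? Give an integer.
Leaves (nodes with no children): A, F, H, J

Answer: 4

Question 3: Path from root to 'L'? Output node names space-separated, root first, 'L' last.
Answer: C L

Derivation:
Walk down from root: C -> L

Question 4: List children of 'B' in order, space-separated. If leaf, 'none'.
Node B's children (from adjacency): G, A

Answer: G A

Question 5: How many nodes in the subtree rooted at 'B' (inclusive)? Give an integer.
Subtree rooted at B contains: A, B, F, G
Count = 4

Answer: 4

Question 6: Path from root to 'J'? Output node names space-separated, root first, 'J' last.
Walk down from root: C -> L -> E -> D -> K -> J

Answer: C L E D K J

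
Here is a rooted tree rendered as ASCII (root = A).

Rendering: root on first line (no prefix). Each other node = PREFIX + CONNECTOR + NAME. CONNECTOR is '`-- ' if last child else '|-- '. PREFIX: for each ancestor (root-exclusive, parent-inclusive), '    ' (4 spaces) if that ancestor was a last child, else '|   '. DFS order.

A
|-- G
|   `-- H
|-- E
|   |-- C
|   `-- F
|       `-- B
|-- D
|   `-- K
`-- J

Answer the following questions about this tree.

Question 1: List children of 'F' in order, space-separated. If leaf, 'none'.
Answer: B

Derivation:
Node F's children (from adjacency): B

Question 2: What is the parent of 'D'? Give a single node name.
Answer: A

Derivation:
Scan adjacency: D appears as child of A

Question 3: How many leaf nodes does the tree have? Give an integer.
Answer: 5

Derivation:
Leaves (nodes with no children): B, C, H, J, K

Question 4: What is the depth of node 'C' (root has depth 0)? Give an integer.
Path from root to C: A -> E -> C
Depth = number of edges = 2

Answer: 2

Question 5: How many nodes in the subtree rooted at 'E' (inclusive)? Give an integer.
Answer: 4

Derivation:
Subtree rooted at E contains: B, C, E, F
Count = 4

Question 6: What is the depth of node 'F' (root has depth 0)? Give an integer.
Path from root to F: A -> E -> F
Depth = number of edges = 2

Answer: 2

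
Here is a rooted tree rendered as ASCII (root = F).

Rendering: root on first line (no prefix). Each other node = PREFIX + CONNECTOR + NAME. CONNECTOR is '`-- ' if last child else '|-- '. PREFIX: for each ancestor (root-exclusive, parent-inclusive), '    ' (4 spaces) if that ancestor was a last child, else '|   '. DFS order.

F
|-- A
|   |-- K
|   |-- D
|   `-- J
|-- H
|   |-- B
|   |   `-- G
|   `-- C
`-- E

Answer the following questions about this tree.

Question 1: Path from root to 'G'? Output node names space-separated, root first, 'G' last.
Answer: F H B G

Derivation:
Walk down from root: F -> H -> B -> G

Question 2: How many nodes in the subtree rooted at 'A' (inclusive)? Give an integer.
Subtree rooted at A contains: A, D, J, K
Count = 4

Answer: 4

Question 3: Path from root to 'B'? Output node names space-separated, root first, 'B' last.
Walk down from root: F -> H -> B

Answer: F H B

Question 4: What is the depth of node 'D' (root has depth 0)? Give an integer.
Path from root to D: F -> A -> D
Depth = number of edges = 2

Answer: 2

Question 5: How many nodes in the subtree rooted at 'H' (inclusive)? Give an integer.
Subtree rooted at H contains: B, C, G, H
Count = 4

Answer: 4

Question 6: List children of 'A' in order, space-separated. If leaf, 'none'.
Node A's children (from adjacency): K, D, J

Answer: K D J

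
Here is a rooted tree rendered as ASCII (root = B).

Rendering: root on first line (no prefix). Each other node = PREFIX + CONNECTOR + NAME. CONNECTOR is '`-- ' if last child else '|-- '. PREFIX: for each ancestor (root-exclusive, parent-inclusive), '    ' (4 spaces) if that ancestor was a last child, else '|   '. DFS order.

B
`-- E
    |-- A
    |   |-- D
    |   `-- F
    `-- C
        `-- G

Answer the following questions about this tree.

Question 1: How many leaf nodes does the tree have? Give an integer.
Leaves (nodes with no children): D, F, G

Answer: 3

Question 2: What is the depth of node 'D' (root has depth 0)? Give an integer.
Answer: 3

Derivation:
Path from root to D: B -> E -> A -> D
Depth = number of edges = 3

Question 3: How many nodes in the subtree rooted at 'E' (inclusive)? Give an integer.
Answer: 6

Derivation:
Subtree rooted at E contains: A, C, D, E, F, G
Count = 6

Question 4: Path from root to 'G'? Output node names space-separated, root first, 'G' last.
Answer: B E C G

Derivation:
Walk down from root: B -> E -> C -> G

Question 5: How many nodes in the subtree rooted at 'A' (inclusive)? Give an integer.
Answer: 3

Derivation:
Subtree rooted at A contains: A, D, F
Count = 3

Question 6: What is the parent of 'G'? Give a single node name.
Scan adjacency: G appears as child of C

Answer: C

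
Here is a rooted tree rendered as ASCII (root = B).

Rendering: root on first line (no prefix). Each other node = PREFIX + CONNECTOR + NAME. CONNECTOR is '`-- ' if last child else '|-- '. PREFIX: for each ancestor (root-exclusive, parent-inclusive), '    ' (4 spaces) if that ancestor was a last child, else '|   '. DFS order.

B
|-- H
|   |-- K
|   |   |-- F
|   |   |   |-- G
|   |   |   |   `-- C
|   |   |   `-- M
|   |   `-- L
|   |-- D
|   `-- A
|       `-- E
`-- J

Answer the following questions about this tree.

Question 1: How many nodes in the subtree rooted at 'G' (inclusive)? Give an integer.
Subtree rooted at G contains: C, G
Count = 2

Answer: 2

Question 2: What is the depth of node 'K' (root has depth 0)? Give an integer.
Answer: 2

Derivation:
Path from root to K: B -> H -> K
Depth = number of edges = 2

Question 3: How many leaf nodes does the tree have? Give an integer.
Leaves (nodes with no children): C, D, E, J, L, M

Answer: 6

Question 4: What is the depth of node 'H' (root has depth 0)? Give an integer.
Path from root to H: B -> H
Depth = number of edges = 1

Answer: 1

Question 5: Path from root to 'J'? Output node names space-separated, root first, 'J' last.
Answer: B J

Derivation:
Walk down from root: B -> J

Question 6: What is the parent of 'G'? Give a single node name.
Answer: F

Derivation:
Scan adjacency: G appears as child of F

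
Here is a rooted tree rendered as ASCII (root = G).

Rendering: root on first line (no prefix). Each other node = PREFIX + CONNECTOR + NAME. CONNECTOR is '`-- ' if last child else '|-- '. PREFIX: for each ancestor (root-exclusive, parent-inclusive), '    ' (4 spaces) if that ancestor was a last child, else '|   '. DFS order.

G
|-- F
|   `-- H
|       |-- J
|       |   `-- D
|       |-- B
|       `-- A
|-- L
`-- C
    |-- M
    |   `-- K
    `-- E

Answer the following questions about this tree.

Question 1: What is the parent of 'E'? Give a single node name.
Scan adjacency: E appears as child of C

Answer: C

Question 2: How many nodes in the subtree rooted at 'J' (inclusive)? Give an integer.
Subtree rooted at J contains: D, J
Count = 2

Answer: 2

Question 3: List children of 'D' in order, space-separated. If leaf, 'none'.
Node D's children (from adjacency): (leaf)

Answer: none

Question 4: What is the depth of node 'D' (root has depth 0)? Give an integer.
Answer: 4

Derivation:
Path from root to D: G -> F -> H -> J -> D
Depth = number of edges = 4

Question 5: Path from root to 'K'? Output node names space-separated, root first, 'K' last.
Answer: G C M K

Derivation:
Walk down from root: G -> C -> M -> K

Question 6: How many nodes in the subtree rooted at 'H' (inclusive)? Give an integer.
Answer: 5

Derivation:
Subtree rooted at H contains: A, B, D, H, J
Count = 5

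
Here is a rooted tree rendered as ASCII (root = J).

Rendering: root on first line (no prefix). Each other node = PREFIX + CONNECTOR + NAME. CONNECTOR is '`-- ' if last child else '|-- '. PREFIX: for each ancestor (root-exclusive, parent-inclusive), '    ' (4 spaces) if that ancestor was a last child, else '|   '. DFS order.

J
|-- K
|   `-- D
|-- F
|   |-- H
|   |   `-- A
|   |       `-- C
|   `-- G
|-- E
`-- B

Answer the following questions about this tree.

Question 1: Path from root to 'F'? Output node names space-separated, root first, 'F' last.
Walk down from root: J -> F

Answer: J F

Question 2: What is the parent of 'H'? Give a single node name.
Answer: F

Derivation:
Scan adjacency: H appears as child of F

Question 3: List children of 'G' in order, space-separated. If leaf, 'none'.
Node G's children (from adjacency): (leaf)

Answer: none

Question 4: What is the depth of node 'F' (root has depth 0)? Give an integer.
Answer: 1

Derivation:
Path from root to F: J -> F
Depth = number of edges = 1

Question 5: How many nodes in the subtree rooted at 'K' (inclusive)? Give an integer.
Subtree rooted at K contains: D, K
Count = 2

Answer: 2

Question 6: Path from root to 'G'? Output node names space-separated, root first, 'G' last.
Walk down from root: J -> F -> G

Answer: J F G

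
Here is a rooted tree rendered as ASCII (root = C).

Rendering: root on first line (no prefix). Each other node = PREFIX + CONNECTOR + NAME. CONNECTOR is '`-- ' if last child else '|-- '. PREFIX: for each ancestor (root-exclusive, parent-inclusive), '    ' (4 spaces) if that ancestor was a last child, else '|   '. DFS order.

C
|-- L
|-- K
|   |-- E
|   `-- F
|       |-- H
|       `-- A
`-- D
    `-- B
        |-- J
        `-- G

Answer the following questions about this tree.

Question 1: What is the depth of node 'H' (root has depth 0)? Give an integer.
Answer: 3

Derivation:
Path from root to H: C -> K -> F -> H
Depth = number of edges = 3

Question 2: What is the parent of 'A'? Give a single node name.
Answer: F

Derivation:
Scan adjacency: A appears as child of F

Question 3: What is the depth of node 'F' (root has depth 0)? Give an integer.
Answer: 2

Derivation:
Path from root to F: C -> K -> F
Depth = number of edges = 2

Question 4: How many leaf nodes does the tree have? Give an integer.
Leaves (nodes with no children): A, E, G, H, J, L

Answer: 6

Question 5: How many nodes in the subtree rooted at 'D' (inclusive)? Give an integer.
Subtree rooted at D contains: B, D, G, J
Count = 4

Answer: 4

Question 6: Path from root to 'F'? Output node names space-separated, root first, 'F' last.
Answer: C K F

Derivation:
Walk down from root: C -> K -> F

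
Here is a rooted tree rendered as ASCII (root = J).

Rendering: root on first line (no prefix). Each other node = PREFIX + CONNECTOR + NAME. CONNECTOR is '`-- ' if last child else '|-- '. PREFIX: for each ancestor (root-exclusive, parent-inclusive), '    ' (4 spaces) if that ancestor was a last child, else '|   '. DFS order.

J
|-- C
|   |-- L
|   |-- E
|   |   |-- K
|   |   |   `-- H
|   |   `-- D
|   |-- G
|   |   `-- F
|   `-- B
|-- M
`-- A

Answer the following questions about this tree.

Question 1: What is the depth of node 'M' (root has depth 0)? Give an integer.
Path from root to M: J -> M
Depth = number of edges = 1

Answer: 1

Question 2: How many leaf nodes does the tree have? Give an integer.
Leaves (nodes with no children): A, B, D, F, H, L, M

Answer: 7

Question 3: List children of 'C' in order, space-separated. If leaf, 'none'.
Node C's children (from adjacency): L, E, G, B

Answer: L E G B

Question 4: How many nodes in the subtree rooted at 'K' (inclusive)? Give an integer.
Answer: 2

Derivation:
Subtree rooted at K contains: H, K
Count = 2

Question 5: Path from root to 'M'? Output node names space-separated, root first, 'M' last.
Answer: J M

Derivation:
Walk down from root: J -> M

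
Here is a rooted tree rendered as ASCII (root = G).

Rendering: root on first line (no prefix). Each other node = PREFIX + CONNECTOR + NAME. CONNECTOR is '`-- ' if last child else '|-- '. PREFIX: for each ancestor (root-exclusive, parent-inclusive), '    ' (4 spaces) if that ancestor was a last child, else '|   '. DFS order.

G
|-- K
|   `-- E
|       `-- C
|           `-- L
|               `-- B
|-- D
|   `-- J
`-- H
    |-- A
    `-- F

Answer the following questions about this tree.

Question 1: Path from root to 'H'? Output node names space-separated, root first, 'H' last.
Walk down from root: G -> H

Answer: G H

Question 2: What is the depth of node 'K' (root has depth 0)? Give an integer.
Answer: 1

Derivation:
Path from root to K: G -> K
Depth = number of edges = 1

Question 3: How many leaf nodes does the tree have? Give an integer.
Answer: 4

Derivation:
Leaves (nodes with no children): A, B, F, J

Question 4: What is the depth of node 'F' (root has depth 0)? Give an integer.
Path from root to F: G -> H -> F
Depth = number of edges = 2

Answer: 2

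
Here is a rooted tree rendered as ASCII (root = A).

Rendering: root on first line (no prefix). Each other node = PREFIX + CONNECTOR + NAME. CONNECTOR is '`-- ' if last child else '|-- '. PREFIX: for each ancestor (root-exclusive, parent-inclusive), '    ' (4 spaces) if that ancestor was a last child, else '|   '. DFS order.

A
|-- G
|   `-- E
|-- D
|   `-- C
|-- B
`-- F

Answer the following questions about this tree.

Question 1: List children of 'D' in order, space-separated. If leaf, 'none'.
Answer: C

Derivation:
Node D's children (from adjacency): C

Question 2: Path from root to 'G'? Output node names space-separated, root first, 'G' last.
Answer: A G

Derivation:
Walk down from root: A -> G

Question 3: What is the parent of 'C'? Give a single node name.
Answer: D

Derivation:
Scan adjacency: C appears as child of D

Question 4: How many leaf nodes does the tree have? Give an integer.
Answer: 4

Derivation:
Leaves (nodes with no children): B, C, E, F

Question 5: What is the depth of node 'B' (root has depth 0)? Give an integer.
Path from root to B: A -> B
Depth = number of edges = 1

Answer: 1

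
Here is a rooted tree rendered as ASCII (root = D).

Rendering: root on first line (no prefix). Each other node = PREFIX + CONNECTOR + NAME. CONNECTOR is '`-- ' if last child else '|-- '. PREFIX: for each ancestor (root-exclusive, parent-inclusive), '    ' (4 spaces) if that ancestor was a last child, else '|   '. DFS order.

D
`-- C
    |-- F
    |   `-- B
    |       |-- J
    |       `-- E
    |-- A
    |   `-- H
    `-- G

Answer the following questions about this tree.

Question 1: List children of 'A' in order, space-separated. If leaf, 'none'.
Node A's children (from adjacency): H

Answer: H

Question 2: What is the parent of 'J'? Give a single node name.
Scan adjacency: J appears as child of B

Answer: B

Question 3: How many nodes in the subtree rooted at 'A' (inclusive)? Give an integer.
Subtree rooted at A contains: A, H
Count = 2

Answer: 2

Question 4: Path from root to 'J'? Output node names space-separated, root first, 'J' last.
Answer: D C F B J

Derivation:
Walk down from root: D -> C -> F -> B -> J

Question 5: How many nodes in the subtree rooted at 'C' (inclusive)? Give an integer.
Subtree rooted at C contains: A, B, C, E, F, G, H, J
Count = 8

Answer: 8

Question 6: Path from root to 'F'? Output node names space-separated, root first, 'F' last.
Answer: D C F

Derivation:
Walk down from root: D -> C -> F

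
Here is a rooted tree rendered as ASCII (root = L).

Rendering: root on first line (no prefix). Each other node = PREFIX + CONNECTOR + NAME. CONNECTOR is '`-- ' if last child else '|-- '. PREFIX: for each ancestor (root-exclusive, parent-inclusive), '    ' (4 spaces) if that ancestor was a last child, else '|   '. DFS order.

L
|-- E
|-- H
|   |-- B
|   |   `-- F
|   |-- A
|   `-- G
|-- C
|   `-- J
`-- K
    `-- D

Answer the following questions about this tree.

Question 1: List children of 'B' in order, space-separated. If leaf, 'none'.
Node B's children (from adjacency): F

Answer: F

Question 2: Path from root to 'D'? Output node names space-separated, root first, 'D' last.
Answer: L K D

Derivation:
Walk down from root: L -> K -> D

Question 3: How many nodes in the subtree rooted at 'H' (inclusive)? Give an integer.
Subtree rooted at H contains: A, B, F, G, H
Count = 5

Answer: 5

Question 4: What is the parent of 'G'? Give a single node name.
Scan adjacency: G appears as child of H

Answer: H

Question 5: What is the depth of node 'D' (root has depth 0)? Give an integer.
Path from root to D: L -> K -> D
Depth = number of edges = 2

Answer: 2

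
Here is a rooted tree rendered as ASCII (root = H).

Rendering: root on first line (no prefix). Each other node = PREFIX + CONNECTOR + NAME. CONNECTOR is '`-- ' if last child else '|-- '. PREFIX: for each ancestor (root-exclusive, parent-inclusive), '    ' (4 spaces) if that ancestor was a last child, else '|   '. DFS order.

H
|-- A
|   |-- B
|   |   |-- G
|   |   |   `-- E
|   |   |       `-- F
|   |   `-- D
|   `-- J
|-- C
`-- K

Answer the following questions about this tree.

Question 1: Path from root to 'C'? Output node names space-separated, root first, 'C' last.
Walk down from root: H -> C

Answer: H C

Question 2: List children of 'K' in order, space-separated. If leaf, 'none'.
Answer: none

Derivation:
Node K's children (from adjacency): (leaf)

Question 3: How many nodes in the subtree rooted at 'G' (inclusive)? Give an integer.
Subtree rooted at G contains: E, F, G
Count = 3

Answer: 3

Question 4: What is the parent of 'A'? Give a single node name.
Answer: H

Derivation:
Scan adjacency: A appears as child of H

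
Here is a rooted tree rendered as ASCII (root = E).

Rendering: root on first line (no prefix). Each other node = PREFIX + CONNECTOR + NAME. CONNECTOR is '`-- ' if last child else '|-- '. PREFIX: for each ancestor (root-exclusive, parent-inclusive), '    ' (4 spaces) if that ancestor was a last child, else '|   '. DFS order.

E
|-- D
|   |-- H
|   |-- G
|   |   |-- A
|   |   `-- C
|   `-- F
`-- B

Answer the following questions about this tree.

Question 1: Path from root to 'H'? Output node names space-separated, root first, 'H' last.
Answer: E D H

Derivation:
Walk down from root: E -> D -> H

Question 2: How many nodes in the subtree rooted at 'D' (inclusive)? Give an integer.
Answer: 6

Derivation:
Subtree rooted at D contains: A, C, D, F, G, H
Count = 6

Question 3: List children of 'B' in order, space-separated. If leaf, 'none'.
Answer: none

Derivation:
Node B's children (from adjacency): (leaf)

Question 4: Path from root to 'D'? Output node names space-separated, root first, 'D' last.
Walk down from root: E -> D

Answer: E D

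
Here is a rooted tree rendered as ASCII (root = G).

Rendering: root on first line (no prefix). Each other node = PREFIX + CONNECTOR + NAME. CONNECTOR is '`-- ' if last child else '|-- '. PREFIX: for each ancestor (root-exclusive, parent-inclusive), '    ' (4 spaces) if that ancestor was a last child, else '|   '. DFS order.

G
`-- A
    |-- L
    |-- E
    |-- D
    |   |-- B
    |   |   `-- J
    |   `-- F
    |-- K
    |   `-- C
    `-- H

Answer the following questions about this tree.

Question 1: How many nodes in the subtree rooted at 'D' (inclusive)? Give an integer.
Answer: 4

Derivation:
Subtree rooted at D contains: B, D, F, J
Count = 4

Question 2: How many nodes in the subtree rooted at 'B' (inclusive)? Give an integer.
Subtree rooted at B contains: B, J
Count = 2

Answer: 2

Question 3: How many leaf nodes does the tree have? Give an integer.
Leaves (nodes with no children): C, E, F, H, J, L

Answer: 6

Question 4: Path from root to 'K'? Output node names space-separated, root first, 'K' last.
Walk down from root: G -> A -> K

Answer: G A K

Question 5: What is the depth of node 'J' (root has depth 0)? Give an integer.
Path from root to J: G -> A -> D -> B -> J
Depth = number of edges = 4

Answer: 4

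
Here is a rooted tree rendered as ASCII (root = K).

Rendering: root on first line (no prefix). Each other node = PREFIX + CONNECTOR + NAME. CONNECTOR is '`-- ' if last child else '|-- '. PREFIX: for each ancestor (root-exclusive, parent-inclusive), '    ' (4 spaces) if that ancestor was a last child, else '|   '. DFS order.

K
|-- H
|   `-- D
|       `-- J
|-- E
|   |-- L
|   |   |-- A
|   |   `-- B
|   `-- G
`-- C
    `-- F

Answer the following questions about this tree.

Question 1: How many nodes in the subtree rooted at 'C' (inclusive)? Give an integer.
Subtree rooted at C contains: C, F
Count = 2

Answer: 2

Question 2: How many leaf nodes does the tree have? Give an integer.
Leaves (nodes with no children): A, B, F, G, J

Answer: 5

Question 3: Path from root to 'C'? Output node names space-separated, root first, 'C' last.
Answer: K C

Derivation:
Walk down from root: K -> C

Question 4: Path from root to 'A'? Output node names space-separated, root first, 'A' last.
Walk down from root: K -> E -> L -> A

Answer: K E L A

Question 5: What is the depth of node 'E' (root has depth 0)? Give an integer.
Path from root to E: K -> E
Depth = number of edges = 1

Answer: 1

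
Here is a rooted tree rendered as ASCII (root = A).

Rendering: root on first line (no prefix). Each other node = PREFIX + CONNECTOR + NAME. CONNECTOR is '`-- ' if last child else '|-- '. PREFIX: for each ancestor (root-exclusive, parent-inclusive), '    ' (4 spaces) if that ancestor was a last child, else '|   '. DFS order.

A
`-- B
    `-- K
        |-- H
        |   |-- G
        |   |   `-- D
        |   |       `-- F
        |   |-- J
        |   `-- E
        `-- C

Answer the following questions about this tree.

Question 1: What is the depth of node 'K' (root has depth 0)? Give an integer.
Answer: 2

Derivation:
Path from root to K: A -> B -> K
Depth = number of edges = 2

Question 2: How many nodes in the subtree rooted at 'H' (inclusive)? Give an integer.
Answer: 6

Derivation:
Subtree rooted at H contains: D, E, F, G, H, J
Count = 6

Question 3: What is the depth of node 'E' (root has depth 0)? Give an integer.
Path from root to E: A -> B -> K -> H -> E
Depth = number of edges = 4

Answer: 4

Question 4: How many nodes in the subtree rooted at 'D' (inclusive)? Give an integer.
Subtree rooted at D contains: D, F
Count = 2

Answer: 2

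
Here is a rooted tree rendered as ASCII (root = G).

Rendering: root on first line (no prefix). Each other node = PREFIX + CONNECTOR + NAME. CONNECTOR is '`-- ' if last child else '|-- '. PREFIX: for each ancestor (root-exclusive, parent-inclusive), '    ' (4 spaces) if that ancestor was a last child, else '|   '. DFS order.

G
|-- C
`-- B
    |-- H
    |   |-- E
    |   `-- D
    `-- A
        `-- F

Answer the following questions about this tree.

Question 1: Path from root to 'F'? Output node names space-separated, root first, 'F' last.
Walk down from root: G -> B -> A -> F

Answer: G B A F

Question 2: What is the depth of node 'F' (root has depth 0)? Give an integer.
Path from root to F: G -> B -> A -> F
Depth = number of edges = 3

Answer: 3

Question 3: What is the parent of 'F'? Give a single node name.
Scan adjacency: F appears as child of A

Answer: A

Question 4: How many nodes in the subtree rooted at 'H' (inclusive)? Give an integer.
Subtree rooted at H contains: D, E, H
Count = 3

Answer: 3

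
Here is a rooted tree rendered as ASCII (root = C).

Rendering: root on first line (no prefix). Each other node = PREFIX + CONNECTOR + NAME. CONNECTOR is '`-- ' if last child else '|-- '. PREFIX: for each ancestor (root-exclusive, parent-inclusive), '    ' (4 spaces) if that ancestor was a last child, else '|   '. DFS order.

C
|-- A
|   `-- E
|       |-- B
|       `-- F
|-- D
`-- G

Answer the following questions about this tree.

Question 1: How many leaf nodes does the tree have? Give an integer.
Answer: 4

Derivation:
Leaves (nodes with no children): B, D, F, G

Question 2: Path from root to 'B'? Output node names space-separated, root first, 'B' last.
Answer: C A E B

Derivation:
Walk down from root: C -> A -> E -> B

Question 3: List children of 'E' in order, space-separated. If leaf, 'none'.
Answer: B F

Derivation:
Node E's children (from adjacency): B, F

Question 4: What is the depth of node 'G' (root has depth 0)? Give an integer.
Answer: 1

Derivation:
Path from root to G: C -> G
Depth = number of edges = 1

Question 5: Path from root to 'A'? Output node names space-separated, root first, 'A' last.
Walk down from root: C -> A

Answer: C A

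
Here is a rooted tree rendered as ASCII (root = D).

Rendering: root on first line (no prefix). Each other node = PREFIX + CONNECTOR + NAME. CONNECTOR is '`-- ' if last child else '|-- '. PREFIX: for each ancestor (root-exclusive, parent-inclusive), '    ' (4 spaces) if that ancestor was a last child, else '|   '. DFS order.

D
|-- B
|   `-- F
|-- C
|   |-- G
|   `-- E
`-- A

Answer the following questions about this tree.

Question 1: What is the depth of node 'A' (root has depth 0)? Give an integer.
Answer: 1

Derivation:
Path from root to A: D -> A
Depth = number of edges = 1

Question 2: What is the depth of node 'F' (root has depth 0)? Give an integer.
Answer: 2

Derivation:
Path from root to F: D -> B -> F
Depth = number of edges = 2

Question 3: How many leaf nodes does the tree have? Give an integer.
Leaves (nodes with no children): A, E, F, G

Answer: 4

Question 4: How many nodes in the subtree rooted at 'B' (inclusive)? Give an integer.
Answer: 2

Derivation:
Subtree rooted at B contains: B, F
Count = 2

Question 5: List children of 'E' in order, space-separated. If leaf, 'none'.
Node E's children (from adjacency): (leaf)

Answer: none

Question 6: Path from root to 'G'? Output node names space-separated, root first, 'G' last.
Walk down from root: D -> C -> G

Answer: D C G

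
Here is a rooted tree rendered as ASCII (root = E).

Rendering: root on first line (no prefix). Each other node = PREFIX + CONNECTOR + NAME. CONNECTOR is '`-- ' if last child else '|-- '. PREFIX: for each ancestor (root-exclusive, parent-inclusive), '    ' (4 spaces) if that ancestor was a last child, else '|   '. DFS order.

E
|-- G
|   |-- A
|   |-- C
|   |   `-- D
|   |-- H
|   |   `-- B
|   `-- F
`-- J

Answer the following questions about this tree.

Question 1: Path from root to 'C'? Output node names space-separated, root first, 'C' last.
Walk down from root: E -> G -> C

Answer: E G C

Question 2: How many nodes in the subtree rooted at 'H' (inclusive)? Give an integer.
Answer: 2

Derivation:
Subtree rooted at H contains: B, H
Count = 2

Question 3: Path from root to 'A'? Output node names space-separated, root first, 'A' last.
Answer: E G A

Derivation:
Walk down from root: E -> G -> A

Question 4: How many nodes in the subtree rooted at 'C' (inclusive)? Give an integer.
Answer: 2

Derivation:
Subtree rooted at C contains: C, D
Count = 2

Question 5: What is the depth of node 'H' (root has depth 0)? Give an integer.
Answer: 2

Derivation:
Path from root to H: E -> G -> H
Depth = number of edges = 2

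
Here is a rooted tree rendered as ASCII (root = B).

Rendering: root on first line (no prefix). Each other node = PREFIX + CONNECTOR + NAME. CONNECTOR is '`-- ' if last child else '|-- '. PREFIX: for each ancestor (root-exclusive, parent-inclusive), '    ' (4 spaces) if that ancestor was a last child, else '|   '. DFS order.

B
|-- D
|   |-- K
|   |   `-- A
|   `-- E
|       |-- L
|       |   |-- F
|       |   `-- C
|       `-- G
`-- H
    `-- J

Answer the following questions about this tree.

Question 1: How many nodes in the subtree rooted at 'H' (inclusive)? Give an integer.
Answer: 2

Derivation:
Subtree rooted at H contains: H, J
Count = 2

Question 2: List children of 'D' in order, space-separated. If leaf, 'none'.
Answer: K E

Derivation:
Node D's children (from adjacency): K, E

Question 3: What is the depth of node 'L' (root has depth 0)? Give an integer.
Path from root to L: B -> D -> E -> L
Depth = number of edges = 3

Answer: 3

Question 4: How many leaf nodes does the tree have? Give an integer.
Answer: 5

Derivation:
Leaves (nodes with no children): A, C, F, G, J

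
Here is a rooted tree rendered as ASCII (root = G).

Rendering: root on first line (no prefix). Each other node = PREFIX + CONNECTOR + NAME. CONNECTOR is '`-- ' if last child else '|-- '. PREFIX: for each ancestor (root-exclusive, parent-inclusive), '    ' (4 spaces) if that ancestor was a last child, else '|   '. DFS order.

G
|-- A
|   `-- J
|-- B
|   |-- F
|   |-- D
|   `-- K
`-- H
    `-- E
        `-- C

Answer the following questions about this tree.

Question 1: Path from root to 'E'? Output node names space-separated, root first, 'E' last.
Walk down from root: G -> H -> E

Answer: G H E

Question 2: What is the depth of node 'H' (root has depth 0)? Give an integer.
Answer: 1

Derivation:
Path from root to H: G -> H
Depth = number of edges = 1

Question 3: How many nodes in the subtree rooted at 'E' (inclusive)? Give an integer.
Answer: 2

Derivation:
Subtree rooted at E contains: C, E
Count = 2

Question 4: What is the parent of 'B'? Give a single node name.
Answer: G

Derivation:
Scan adjacency: B appears as child of G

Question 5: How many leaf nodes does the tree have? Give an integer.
Leaves (nodes with no children): C, D, F, J, K

Answer: 5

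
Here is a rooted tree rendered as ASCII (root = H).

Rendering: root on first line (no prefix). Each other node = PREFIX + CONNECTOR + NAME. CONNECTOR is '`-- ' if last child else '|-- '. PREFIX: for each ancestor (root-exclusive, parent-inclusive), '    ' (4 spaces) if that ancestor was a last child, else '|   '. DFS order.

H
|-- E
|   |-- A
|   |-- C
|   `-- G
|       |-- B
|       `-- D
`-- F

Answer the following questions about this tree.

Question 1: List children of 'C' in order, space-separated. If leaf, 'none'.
Answer: none

Derivation:
Node C's children (from adjacency): (leaf)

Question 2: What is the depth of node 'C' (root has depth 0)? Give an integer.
Answer: 2

Derivation:
Path from root to C: H -> E -> C
Depth = number of edges = 2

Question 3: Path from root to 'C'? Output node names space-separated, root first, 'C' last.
Walk down from root: H -> E -> C

Answer: H E C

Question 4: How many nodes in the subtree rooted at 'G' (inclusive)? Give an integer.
Answer: 3

Derivation:
Subtree rooted at G contains: B, D, G
Count = 3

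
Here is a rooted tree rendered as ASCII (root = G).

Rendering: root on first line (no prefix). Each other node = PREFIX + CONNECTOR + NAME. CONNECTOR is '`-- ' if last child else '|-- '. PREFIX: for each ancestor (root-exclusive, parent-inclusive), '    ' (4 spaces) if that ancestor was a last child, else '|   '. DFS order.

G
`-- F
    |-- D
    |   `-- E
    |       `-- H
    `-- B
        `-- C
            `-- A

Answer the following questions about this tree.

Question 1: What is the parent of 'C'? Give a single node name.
Scan adjacency: C appears as child of B

Answer: B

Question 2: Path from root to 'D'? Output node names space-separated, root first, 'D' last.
Answer: G F D

Derivation:
Walk down from root: G -> F -> D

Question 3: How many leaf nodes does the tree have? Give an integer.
Leaves (nodes with no children): A, H

Answer: 2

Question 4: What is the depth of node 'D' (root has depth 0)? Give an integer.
Path from root to D: G -> F -> D
Depth = number of edges = 2

Answer: 2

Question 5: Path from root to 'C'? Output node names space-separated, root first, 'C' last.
Answer: G F B C

Derivation:
Walk down from root: G -> F -> B -> C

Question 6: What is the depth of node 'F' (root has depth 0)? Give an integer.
Answer: 1

Derivation:
Path from root to F: G -> F
Depth = number of edges = 1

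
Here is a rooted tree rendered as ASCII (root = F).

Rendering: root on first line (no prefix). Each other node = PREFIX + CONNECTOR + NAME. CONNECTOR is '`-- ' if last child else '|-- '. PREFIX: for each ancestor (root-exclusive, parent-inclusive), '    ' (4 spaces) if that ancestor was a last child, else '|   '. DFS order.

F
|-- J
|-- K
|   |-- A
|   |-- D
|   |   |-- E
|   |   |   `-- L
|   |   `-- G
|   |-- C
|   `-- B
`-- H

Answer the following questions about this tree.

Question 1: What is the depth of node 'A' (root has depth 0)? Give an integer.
Path from root to A: F -> K -> A
Depth = number of edges = 2

Answer: 2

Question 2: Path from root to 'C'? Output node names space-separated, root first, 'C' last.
Answer: F K C

Derivation:
Walk down from root: F -> K -> C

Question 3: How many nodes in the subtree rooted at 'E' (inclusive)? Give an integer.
Answer: 2

Derivation:
Subtree rooted at E contains: E, L
Count = 2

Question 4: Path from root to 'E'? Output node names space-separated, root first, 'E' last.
Walk down from root: F -> K -> D -> E

Answer: F K D E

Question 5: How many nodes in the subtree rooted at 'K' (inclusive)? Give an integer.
Subtree rooted at K contains: A, B, C, D, E, G, K, L
Count = 8

Answer: 8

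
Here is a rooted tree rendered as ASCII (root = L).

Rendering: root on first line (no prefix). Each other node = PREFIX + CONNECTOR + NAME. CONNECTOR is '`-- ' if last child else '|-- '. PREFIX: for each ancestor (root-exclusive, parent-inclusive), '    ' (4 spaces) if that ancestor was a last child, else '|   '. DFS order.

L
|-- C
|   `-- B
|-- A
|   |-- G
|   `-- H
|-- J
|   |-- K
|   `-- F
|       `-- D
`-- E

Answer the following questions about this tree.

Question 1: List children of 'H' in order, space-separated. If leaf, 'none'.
Answer: none

Derivation:
Node H's children (from adjacency): (leaf)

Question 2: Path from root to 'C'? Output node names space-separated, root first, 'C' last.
Answer: L C

Derivation:
Walk down from root: L -> C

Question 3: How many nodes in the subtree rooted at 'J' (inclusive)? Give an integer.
Subtree rooted at J contains: D, F, J, K
Count = 4

Answer: 4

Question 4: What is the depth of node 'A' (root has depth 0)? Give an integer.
Path from root to A: L -> A
Depth = number of edges = 1

Answer: 1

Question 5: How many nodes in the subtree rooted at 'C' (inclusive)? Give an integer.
Subtree rooted at C contains: B, C
Count = 2

Answer: 2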